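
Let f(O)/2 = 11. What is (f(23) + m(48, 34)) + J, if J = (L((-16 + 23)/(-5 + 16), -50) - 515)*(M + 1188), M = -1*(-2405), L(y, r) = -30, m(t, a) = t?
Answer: -1958115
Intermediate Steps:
M = 2405
f(O) = 22 (f(O) = 2*11 = 22)
J = -1958185 (J = (-30 - 515)*(2405 + 1188) = -545*3593 = -1958185)
(f(23) + m(48, 34)) + J = (22 + 48) - 1958185 = 70 - 1958185 = -1958115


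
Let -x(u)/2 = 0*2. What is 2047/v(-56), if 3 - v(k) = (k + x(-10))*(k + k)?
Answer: -2047/6269 ≈ -0.32653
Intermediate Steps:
x(u) = 0 (x(u) = -0*2 = -2*0 = 0)
v(k) = 3 - 2*k² (v(k) = 3 - (k + 0)*(k + k) = 3 - k*2*k = 3 - 2*k²)
2047/v(-56) = 2047/(3 - 2*(-56)²) = 2047/(3 - 2*3136) = 2047/(3 - 6272) = 2047/(-6269) = 2047*(-1/6269) = -2047/6269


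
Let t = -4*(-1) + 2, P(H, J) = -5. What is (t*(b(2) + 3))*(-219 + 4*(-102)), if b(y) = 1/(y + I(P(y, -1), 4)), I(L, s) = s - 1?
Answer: -60192/5 ≈ -12038.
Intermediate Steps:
t = 6 (t = 4 + 2 = 6)
I(L, s) = -1 + s
b(y) = 1/(3 + y) (b(y) = 1/(y + (-1 + 4)) = 1/(y + 3) = 1/(3 + y))
(t*(b(2) + 3))*(-219 + 4*(-102)) = (6*(1/(3 + 2) + 3))*(-219 + 4*(-102)) = (6*(1/5 + 3))*(-219 - 408) = (6*(⅕ + 3))*(-627) = (6*(16/5))*(-627) = (96/5)*(-627) = -60192/5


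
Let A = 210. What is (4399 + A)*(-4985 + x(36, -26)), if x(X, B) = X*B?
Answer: -27289889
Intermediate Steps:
x(X, B) = B*X
(4399 + A)*(-4985 + x(36, -26)) = (4399 + 210)*(-4985 - 26*36) = 4609*(-4985 - 936) = 4609*(-5921) = -27289889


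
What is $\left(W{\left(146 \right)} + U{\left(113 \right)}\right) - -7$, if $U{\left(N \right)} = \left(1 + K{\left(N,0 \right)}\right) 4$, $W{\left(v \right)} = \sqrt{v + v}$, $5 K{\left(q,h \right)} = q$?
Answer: $\frac{507}{5} + 2 \sqrt{73} \approx 118.49$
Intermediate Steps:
$K{\left(q,h \right)} = \frac{q}{5}$
$W{\left(v \right)} = \sqrt{2} \sqrt{v}$ ($W{\left(v \right)} = \sqrt{2 v} = \sqrt{2} \sqrt{v}$)
$U{\left(N \right)} = 4 + \frac{4 N}{5}$ ($U{\left(N \right)} = \left(1 + \frac{N}{5}\right) 4 = 4 + \frac{4 N}{5}$)
$\left(W{\left(146 \right)} + U{\left(113 \right)}\right) - -7 = \left(\sqrt{2} \sqrt{146} + \left(4 + \frac{4}{5} \cdot 113\right)\right) - -7 = \left(2 \sqrt{73} + \left(4 + \frac{452}{5}\right)\right) + \left(-258 + 265\right) = \left(2 \sqrt{73} + \frac{472}{5}\right) + 7 = \left(\frac{472}{5} + 2 \sqrt{73}\right) + 7 = \frac{507}{5} + 2 \sqrt{73}$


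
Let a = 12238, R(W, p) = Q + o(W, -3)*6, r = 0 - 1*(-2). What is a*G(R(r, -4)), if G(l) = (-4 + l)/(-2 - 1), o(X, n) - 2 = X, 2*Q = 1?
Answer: -250879/3 ≈ -83626.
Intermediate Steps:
Q = ½ (Q = (½)*1 = ½ ≈ 0.50000)
o(X, n) = 2 + X
r = 2 (r = 0 + 2 = 2)
R(W, p) = 25/2 + 6*W (R(W, p) = ½ + (2 + W)*6 = ½ + (12 + 6*W) = 25/2 + 6*W)
G(l) = 4/3 - l/3 (G(l) = (-4 + l)/(-3) = (-4 + l)*(-⅓) = 4/3 - l/3)
a*G(R(r, -4)) = 12238*(4/3 - (25/2 + 6*2)/3) = 12238*(4/3 - (25/2 + 12)/3) = 12238*(4/3 - ⅓*49/2) = 12238*(4/3 - 49/6) = 12238*(-41/6) = -250879/3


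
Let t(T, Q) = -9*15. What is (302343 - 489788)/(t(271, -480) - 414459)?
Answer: 187445/414594 ≈ 0.45212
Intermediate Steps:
t(T, Q) = -135
(302343 - 489788)/(t(271, -480) - 414459) = (302343 - 489788)/(-135 - 414459) = -187445/(-414594) = -187445*(-1/414594) = 187445/414594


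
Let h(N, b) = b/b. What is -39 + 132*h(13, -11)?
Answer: 93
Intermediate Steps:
h(N, b) = 1
-39 + 132*h(13, -11) = -39 + 132*1 = -39 + 132 = 93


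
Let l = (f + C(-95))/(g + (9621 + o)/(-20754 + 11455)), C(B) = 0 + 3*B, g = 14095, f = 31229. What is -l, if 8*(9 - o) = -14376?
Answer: -143874128/65528989 ≈ -2.1956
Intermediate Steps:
C(B) = 3*B
o = 1806 (o = 9 - 1/8*(-14376) = 9 + 1797 = 1806)
l = 143874128/65528989 (l = (31229 + 3*(-95))/(14095 + (9621 + 1806)/(-20754 + 11455)) = (31229 - 285)/(14095 + 11427/(-9299)) = 30944/(14095 + 11427*(-1/9299)) = 30944/(14095 - 11427/9299) = 30944/(131057978/9299) = 30944*(9299/131057978) = 143874128/65528989 ≈ 2.1956)
-l = -1*143874128/65528989 = -143874128/65528989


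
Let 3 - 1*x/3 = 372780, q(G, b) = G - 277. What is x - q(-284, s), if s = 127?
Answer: -1117770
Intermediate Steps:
q(G, b) = -277 + G
x = -1118331 (x = 9 - 3*372780 = 9 - 1118340 = -1118331)
x - q(-284, s) = -1118331 - (-277 - 284) = -1118331 - 1*(-561) = -1118331 + 561 = -1117770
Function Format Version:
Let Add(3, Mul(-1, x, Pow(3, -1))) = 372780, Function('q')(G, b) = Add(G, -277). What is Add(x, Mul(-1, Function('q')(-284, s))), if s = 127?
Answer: -1117770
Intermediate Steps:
Function('q')(G, b) = Add(-277, G)
x = -1118331 (x = Add(9, Mul(-3, 372780)) = Add(9, -1118340) = -1118331)
Add(x, Mul(-1, Function('q')(-284, s))) = Add(-1118331, Mul(-1, Add(-277, -284))) = Add(-1118331, Mul(-1, -561)) = Add(-1118331, 561) = -1117770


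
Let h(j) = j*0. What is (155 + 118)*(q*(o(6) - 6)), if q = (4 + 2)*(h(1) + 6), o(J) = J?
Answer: 0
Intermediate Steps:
h(j) = 0
q = 36 (q = (4 + 2)*(0 + 6) = 6*6 = 36)
(155 + 118)*(q*(o(6) - 6)) = (155 + 118)*(36*(6 - 6)) = 273*(36*0) = 273*0 = 0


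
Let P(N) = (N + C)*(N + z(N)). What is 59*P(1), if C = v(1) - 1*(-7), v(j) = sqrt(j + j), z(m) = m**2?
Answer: 944 + 118*sqrt(2) ≈ 1110.9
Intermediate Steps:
v(j) = sqrt(2)*sqrt(j) (v(j) = sqrt(2*j) = sqrt(2)*sqrt(j))
C = 7 + sqrt(2) (C = sqrt(2)*sqrt(1) - 1*(-7) = sqrt(2)*1 + 7 = sqrt(2) + 7 = 7 + sqrt(2) ≈ 8.4142)
P(N) = (N + N**2)*(7 + N + sqrt(2)) (P(N) = (N + (7 + sqrt(2)))*(N + N**2) = (7 + N + sqrt(2))*(N + N**2) = (N + N**2)*(7 + N + sqrt(2)))
59*P(1) = 59*(1*(7 + 1 + sqrt(2) + 1**2 + 1*(7 + sqrt(2)))) = 59*(1*(7 + 1 + sqrt(2) + 1 + (7 + sqrt(2)))) = 59*(1*(16 + 2*sqrt(2))) = 59*(16 + 2*sqrt(2)) = 944 + 118*sqrt(2)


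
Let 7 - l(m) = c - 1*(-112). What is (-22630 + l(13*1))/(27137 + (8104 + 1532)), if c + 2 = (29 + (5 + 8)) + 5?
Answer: -22780/36773 ≈ -0.61948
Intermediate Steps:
c = 45 (c = -2 + ((29 + (5 + 8)) + 5) = -2 + ((29 + 13) + 5) = -2 + (42 + 5) = -2 + 47 = 45)
l(m) = -150 (l(m) = 7 - (45 - 1*(-112)) = 7 - (45 + 112) = 7 - 1*157 = 7 - 157 = -150)
(-22630 + l(13*1))/(27137 + (8104 + 1532)) = (-22630 - 150)/(27137 + (8104 + 1532)) = -22780/(27137 + 9636) = -22780/36773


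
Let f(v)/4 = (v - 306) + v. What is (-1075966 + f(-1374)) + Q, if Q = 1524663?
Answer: 436481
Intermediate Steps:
f(v) = -1224 + 8*v (f(v) = 4*((v - 306) + v) = 4*((-306 + v) + v) = 4*(-306 + 2*v) = -1224 + 8*v)
(-1075966 + f(-1374)) + Q = (-1075966 + (-1224 + 8*(-1374))) + 1524663 = (-1075966 + (-1224 - 10992)) + 1524663 = (-1075966 - 12216) + 1524663 = -1088182 + 1524663 = 436481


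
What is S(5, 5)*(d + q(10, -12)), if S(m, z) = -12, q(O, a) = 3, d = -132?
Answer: 1548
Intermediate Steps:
S(5, 5)*(d + q(10, -12)) = -12*(-132 + 3) = -12*(-129) = 1548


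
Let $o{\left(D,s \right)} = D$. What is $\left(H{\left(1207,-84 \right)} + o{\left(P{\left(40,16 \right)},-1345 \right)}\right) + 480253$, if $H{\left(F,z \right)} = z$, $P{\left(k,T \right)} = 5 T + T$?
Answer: $480265$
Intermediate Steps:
$P{\left(k,T \right)} = 6 T$
$\left(H{\left(1207,-84 \right)} + o{\left(P{\left(40,16 \right)},-1345 \right)}\right) + 480253 = \left(-84 + 6 \cdot 16\right) + 480253 = \left(-84 + 96\right) + 480253 = 12 + 480253 = 480265$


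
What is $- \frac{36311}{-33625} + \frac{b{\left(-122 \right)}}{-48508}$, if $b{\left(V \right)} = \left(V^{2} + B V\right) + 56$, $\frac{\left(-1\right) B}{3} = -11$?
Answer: $\frac{697195369}{815540750} \approx 0.85489$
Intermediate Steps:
$B = 33$ ($B = \left(-3\right) \left(-11\right) = 33$)
$b{\left(V \right)} = 56 + V^{2} + 33 V$ ($b{\left(V \right)} = \left(V^{2} + 33 V\right) + 56 = 56 + V^{2} + 33 V$)
$- \frac{36311}{-33625} + \frac{b{\left(-122 \right)}}{-48508} = - \frac{36311}{-33625} + \frac{56 + \left(-122\right)^{2} + 33 \left(-122\right)}{-48508} = \left(-36311\right) \left(- \frac{1}{33625}\right) + \left(56 + 14884 - 4026\right) \left(- \frac{1}{48508}\right) = \frac{36311}{33625} + 10914 \left(- \frac{1}{48508}\right) = \frac{36311}{33625} - \frac{5457}{24254} = \frac{697195369}{815540750}$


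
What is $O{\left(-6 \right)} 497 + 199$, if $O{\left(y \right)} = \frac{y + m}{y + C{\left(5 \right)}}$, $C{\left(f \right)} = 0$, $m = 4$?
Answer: $\frac{1094}{3} \approx 364.67$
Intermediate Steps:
$O{\left(y \right)} = \frac{4 + y}{y}$ ($O{\left(y \right)} = \frac{y + 4}{y + 0} = \frac{4 + y}{y}$)
$O{\left(-6 \right)} 497 + 199 = \frac{4 - 6}{-6} \cdot 497 + 199 = \left(- \frac{1}{6}\right) \left(-2\right) 497 + 199 = \frac{1}{3} \cdot 497 + 199 = \frac{497}{3} + 199 = \frac{1094}{3}$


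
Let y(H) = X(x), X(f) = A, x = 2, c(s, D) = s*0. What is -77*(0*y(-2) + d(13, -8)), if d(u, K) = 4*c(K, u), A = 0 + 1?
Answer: 0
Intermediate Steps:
c(s, D) = 0
A = 1
X(f) = 1
y(H) = 1
d(u, K) = 0 (d(u, K) = 4*0 = 0)
-77*(0*y(-2) + d(13, -8)) = -77*(0*1 + 0) = -77*(0 + 0) = -77*0 = 0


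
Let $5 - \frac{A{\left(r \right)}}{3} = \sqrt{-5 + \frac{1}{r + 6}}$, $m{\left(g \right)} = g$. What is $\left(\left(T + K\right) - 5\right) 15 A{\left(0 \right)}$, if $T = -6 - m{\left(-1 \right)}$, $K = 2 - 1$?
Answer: $-2025 + \frac{135 i \sqrt{174}}{2} \approx -2025.0 + 890.39 i$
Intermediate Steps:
$K = 1$
$T = -5$ ($T = -6 - -1 = -6 + 1 = -5$)
$A{\left(r \right)} = 15 - 3 \sqrt{-5 + \frac{1}{6 + r}}$ ($A{\left(r \right)} = 15 - 3 \sqrt{-5 + \frac{1}{r + 6}} = 15 - 3 \sqrt{-5 + \frac{1}{6 + r}}$)
$\left(\left(T + K\right) - 5\right) 15 A{\left(0 \right)} = \left(\left(-5 + 1\right) - 5\right) 15 \left(15 - 3 \sqrt{- \frac{29 + 5 \cdot 0}{6 + 0}}\right) = \left(-4 - 5\right) 15 \left(15 - 3 \sqrt{- \frac{29 + 0}{6}}\right) = \left(-9\right) 15 \left(15 - 3 \sqrt{\left(-1\right) \frac{1}{6} \cdot 29}\right) = - 135 \left(15 - 3 \sqrt{- \frac{29}{6}}\right) = - 135 \left(15 - 3 \frac{i \sqrt{174}}{6}\right) = - 135 \left(15 - \frac{i \sqrt{174}}{2}\right) = -2025 + \frac{135 i \sqrt{174}}{2}$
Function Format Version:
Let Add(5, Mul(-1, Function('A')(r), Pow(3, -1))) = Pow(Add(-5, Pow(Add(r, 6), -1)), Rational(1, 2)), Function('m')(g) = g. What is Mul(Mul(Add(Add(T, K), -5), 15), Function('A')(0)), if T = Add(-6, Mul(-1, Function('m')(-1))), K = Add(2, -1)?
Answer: Add(-2025, Mul(Rational(135, 2), I, Pow(174, Rational(1, 2)))) ≈ Add(-2025.0, Mul(890.39, I))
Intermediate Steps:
K = 1
T = -5 (T = Add(-6, Mul(-1, -1)) = Add(-6, 1) = -5)
Function('A')(r) = Add(15, Mul(-3, Pow(Add(-5, Pow(Add(6, r), -1)), Rational(1, 2)))) (Function('A')(r) = Add(15, Mul(-3, Pow(Add(-5, Pow(Add(r, 6), -1)), Rational(1, 2)))) = Add(15, Mul(-3, Pow(Add(-5, Pow(Add(6, r), -1)), Rational(1, 2)))))
Mul(Mul(Add(Add(T, K), -5), 15), Function('A')(0)) = Mul(Mul(Add(Add(-5, 1), -5), 15), Add(15, Mul(-3, Pow(Mul(-1, Pow(Add(6, 0), -1), Add(29, Mul(5, 0))), Rational(1, 2))))) = Mul(Mul(Add(-4, -5), 15), Add(15, Mul(-3, Pow(Mul(-1, Pow(6, -1), Add(29, 0)), Rational(1, 2))))) = Mul(Mul(-9, 15), Add(15, Mul(-3, Pow(Mul(-1, Rational(1, 6), 29), Rational(1, 2))))) = Mul(-135, Add(15, Mul(-3, Pow(Rational(-29, 6), Rational(1, 2))))) = Mul(-135, Add(15, Mul(-3, Mul(Rational(1, 6), I, Pow(174, Rational(1, 2)))))) = Mul(-135, Add(15, Mul(Rational(-1, 2), I, Pow(174, Rational(1, 2))))) = Add(-2025, Mul(Rational(135, 2), I, Pow(174, Rational(1, 2))))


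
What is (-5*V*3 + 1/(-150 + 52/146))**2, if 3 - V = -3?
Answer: 966747132289/119333776 ≈ 8101.2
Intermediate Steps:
V = 6 (V = 3 - 1*(-3) = 3 + 3 = 6)
(-5*V*3 + 1/(-150 + 52/146))**2 = (-5*6*3 + 1/(-150 + 52/146))**2 = (-30*3 + 1/(-150 + 52*(1/146)))**2 = (-90 + 1/(-150 + 26/73))**2 = (-90 + 1/(-10924/73))**2 = (-90 - 73/10924)**2 = (-983233/10924)**2 = 966747132289/119333776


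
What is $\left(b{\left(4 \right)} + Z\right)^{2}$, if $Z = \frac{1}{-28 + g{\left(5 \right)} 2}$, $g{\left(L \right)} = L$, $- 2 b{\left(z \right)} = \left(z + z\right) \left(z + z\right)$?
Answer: $\frac{332929}{324} \approx 1027.6$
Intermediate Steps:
$b{\left(z \right)} = - 2 z^{2}$ ($b{\left(z \right)} = - \frac{\left(z + z\right) \left(z + z\right)}{2} = - \frac{2 z 2 z}{2} = - \frac{4 z^{2}}{2} = - 2 z^{2}$)
$Z = - \frac{1}{18}$ ($Z = \frac{1}{-28 + 5 \cdot 2} = \frac{1}{-28 + 10} = \frac{1}{-18} = - \frac{1}{18} \approx -0.055556$)
$\left(b{\left(4 \right)} + Z\right)^{2} = \left(- 2 \cdot 4^{2} - \frac{1}{18}\right)^{2} = \left(\left(-2\right) 16 - \frac{1}{18}\right)^{2} = \left(-32 - \frac{1}{18}\right)^{2} = \left(- \frac{577}{18}\right)^{2} = \frac{332929}{324}$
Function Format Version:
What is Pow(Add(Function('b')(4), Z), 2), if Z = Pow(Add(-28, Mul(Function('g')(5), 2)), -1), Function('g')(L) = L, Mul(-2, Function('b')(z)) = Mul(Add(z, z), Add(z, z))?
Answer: Rational(332929, 324) ≈ 1027.6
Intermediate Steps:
Function('b')(z) = Mul(-2, Pow(z, 2)) (Function('b')(z) = Mul(Rational(-1, 2), Mul(Add(z, z), Add(z, z))) = Mul(Rational(-1, 2), Mul(Mul(2, z), Mul(2, z))) = Mul(Rational(-1, 2), Mul(4, Pow(z, 2))) = Mul(-2, Pow(z, 2)))
Z = Rational(-1, 18) (Z = Pow(Add(-28, Mul(5, 2)), -1) = Pow(Add(-28, 10), -1) = Pow(-18, -1) = Rational(-1, 18) ≈ -0.055556)
Pow(Add(Function('b')(4), Z), 2) = Pow(Add(Mul(-2, Pow(4, 2)), Rational(-1, 18)), 2) = Pow(Add(Mul(-2, 16), Rational(-1, 18)), 2) = Pow(Add(-32, Rational(-1, 18)), 2) = Pow(Rational(-577, 18), 2) = Rational(332929, 324)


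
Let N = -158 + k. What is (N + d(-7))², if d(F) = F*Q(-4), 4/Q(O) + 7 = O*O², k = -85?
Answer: 296700625/5041 ≈ 58858.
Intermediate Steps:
Q(O) = 4/(-7 + O³) (Q(O) = 4/(-7 + O*O²) = 4/(-7 + O³))
N = -243 (N = -158 - 85 = -243)
d(F) = -4*F/71 (d(F) = F*(4/(-7 + (-4)³)) = F*(4/(-7 - 64)) = F*(4/(-71)) = F*(4*(-1/71)) = F*(-4/71) = -4*F/71)
(N + d(-7))² = (-243 - 4/71*(-7))² = (-243 + 28/71)² = (-17225/71)² = 296700625/5041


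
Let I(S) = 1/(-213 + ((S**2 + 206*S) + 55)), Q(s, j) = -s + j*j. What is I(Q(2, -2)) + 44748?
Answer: 11544985/258 ≈ 44748.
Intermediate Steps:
Q(s, j) = j**2 - s (Q(s, j) = -s + j**2 = j**2 - s)
I(S) = 1/(-158 + S**2 + 206*S) (I(S) = 1/(-213 + (55 + S**2 + 206*S)) = 1/(-158 + S**2 + 206*S))
I(Q(2, -2)) + 44748 = 1/(-158 + ((-2)**2 - 1*2)**2 + 206*((-2)**2 - 1*2)) + 44748 = 1/(-158 + (4 - 2)**2 + 206*(4 - 2)) + 44748 = 1/(-158 + 2**2 + 206*2) + 44748 = 1/(-158 + 4 + 412) + 44748 = 1/258 + 44748 = 11544985/258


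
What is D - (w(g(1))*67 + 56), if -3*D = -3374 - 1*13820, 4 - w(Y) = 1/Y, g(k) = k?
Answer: 16423/3 ≈ 5474.3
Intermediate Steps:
w(Y) = 4 - 1/Y
D = 17194/3 (D = -(-3374 - 1*13820)/3 = -(-3374 - 13820)/3 = -⅓*(-17194) = 17194/3 ≈ 5731.3)
D - (w(g(1))*67 + 56) = 17194/3 - ((4 - 1/1)*67 + 56) = 17194/3 - ((4 - 1*1)*67 + 56) = 17194/3 - ((4 - 1)*67 + 56) = 17194/3 - (3*67 + 56) = 17194/3 - (201 + 56) = 17194/3 - 1*257 = 17194/3 - 257 = 16423/3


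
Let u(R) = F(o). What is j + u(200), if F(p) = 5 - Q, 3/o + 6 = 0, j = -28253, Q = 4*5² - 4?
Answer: -28344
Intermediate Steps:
Q = 96 (Q = 4*25 - 4 = 100 - 4 = 96)
o = -½ (o = 3/(-6 + 0) = 3/(-6) = 3*(-⅙) = -½ ≈ -0.50000)
F(p) = -91 (F(p) = 5 - 1*96 = 5 - 96 = -91)
u(R) = -91
j + u(200) = -28253 - 91 = -28344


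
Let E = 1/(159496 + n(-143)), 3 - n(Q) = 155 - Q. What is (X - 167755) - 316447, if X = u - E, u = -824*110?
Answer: -91515421243/159201 ≈ -5.7484e+5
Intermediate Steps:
u = -90640
n(Q) = -152 + Q (n(Q) = 3 - (155 - Q) = 3 + (-155 + Q) = -152 + Q)
E = 1/159201 (E = 1/(159496 + (-152 - 143)) = 1/(159496 - 295) = 1/159201 ≈ 6.2814e-6)
X = -14429978641/159201 (X = -90640 - 1*1/159201 = -90640 - 1/159201 = -14429978641/159201 ≈ -90640.)
(X - 167755) - 316447 = (-14429978641/159201 - 167755) - 316447 = -41136742396/159201 - 316447 = -91515421243/159201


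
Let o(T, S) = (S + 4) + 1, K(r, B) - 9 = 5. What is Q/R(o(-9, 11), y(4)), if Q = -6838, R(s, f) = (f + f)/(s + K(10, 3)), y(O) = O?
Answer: -51285/2 ≈ -25643.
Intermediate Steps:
K(r, B) = 14 (K(r, B) = 9 + 5 = 14)
o(T, S) = 5 + S (o(T, S) = (4 + S) + 1 = 5 + S)
R(s, f) = 2*f/(14 + s) (R(s, f) = (f + f)/(s + 14) = (2*f)/(14 + s) = 2*f/(14 + s))
Q/R(o(-9, 11), y(4)) = -6838/(2*4/(14 + (5 + 11))) = -6838/(2*4/(14 + 16)) = -6838/(2*4/30) = -6838/(2*4*(1/30)) = -6838/4/15 = -6838*15/4 = -51285/2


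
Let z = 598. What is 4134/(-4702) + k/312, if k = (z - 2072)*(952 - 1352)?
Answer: 173188087/91689 ≈ 1888.9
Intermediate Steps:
k = 589600 (k = (598 - 2072)*(952 - 1352) = -1474*(-400) = 589600)
4134/(-4702) + k/312 = 4134/(-4702) + 589600/312 = 4134*(-1/4702) + 589600*(1/312) = -2067/2351 + 73700/39 = 173188087/91689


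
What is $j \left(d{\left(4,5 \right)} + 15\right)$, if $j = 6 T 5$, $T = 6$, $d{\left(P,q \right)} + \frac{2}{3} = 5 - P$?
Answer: $2760$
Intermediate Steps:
$d{\left(P,q \right)} = \frac{13}{3} - P$ ($d{\left(P,q \right)} = - \frac{2}{3} - \left(-5 + P\right) = \frac{13}{3} - P$)
$j = 180$ ($j = 6 \cdot 6 \cdot 5 = 36 \cdot 5 = 180$)
$j \left(d{\left(4,5 \right)} + 15\right) = 180 \left(\left(\frac{13}{3} - 4\right) + 15\right) = 180 \left(\frac{1}{3} + 15\right) = 180 \cdot \frac{46}{3} = 2760$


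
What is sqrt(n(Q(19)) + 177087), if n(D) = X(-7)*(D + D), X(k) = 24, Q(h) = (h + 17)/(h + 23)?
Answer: sqrt(8679279)/7 ≈ 420.87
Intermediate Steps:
Q(h) = (17 + h)/(23 + h)
n(D) = 48*D (n(D) = 24*(D + D) = 24*(2*D) = 48*D)
sqrt(n(Q(19)) + 177087) = sqrt(48*((17 + 19)/(23 + 19)) + 177087) = sqrt(48*(36/42) + 177087) = sqrt(48*((1/42)*36) + 177087) = sqrt(48*(6/7) + 177087) = sqrt(288/7 + 177087) = sqrt(1239897/7) = sqrt(8679279)/7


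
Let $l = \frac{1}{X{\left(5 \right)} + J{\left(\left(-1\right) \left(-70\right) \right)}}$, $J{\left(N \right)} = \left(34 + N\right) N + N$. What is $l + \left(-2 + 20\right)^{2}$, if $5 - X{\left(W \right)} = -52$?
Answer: $\frac{2399869}{7407} \approx 324.0$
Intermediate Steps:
$X{\left(W \right)} = 57$ ($X{\left(W \right)} = 5 - -52 = 5 + 52 = 57$)
$J{\left(N \right)} = N + N \left(34 + N\right)$ ($J{\left(N \right)} = N \left(34 + N\right) + N = N + N \left(34 + N\right)$)
$l = \frac{1}{7407}$ ($l = \frac{1}{57 + \left(-1\right) \left(-70\right) \left(35 - -70\right)} = \frac{1}{57 + 70 \left(35 + 70\right)} = \frac{1}{57 + 70 \cdot 105} = \frac{1}{57 + 7350} = \frac{1}{7407} \approx 0.00013501$)
$l + \left(-2 + 20\right)^{2} = \frac{1}{7407} + \left(-2 + 20\right)^{2} = \frac{1}{7407} + 18^{2} = \frac{1}{7407} + 324 = \frac{2399869}{7407}$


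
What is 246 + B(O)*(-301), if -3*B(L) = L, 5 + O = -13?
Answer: -1560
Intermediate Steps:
O = -18 (O = -5 - 13 = -18)
B(L) = -L/3
246 + B(O)*(-301) = 246 - ⅓*(-18)*(-301) = 246 + 6*(-301) = 246 - 1806 = -1560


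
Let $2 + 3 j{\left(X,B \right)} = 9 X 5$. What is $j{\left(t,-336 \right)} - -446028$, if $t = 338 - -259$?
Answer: $\frac{1364947}{3} \approx 4.5498 \cdot 10^{5}$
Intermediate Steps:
$t = 597$ ($t = 338 + 259 = 597$)
$j{\left(X,B \right)} = - \frac{2}{3} + 15 X$ ($j{\left(X,B \right)} = - \frac{2}{3} + \frac{9 X 5}{3} = - \frac{2}{3} + \frac{45 X}{3} = - \frac{2}{3} + 15 X$)
$j{\left(t,-336 \right)} - -446028 = \left(- \frac{2}{3} + 15 \cdot 597\right) - -446028 = \left(- \frac{2}{3} + 8955\right) + 446028 = \frac{26863}{3} + 446028 = \frac{1364947}{3}$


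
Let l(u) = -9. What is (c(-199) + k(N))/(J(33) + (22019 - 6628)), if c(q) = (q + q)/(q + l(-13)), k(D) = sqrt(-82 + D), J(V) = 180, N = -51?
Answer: 199/1619384 + I*sqrt(133)/15571 ≈ 0.00012289 + 0.00074064*I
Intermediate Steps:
c(q) = 2*q/(-9 + q) (c(q) = (q + q)/(q - 9) = (2*q)/(-9 + q) = 2*q/(-9 + q))
(c(-199) + k(N))/(J(33) + (22019 - 6628)) = (2*(-199)/(-9 - 199) + sqrt(-82 - 51))/(180 + (22019 - 6628)) = (2*(-199)/(-208) + sqrt(-133))/(180 + 15391) = (2*(-199)*(-1/208) + I*sqrt(133))/15571 = (199/104 + I*sqrt(133))*(1/15571) = 199/1619384 + I*sqrt(133)/15571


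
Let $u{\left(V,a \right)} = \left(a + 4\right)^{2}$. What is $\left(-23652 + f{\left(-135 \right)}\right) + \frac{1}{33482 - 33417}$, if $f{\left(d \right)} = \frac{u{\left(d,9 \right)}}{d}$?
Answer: $- \frac{8302286}{351} \approx -23653.0$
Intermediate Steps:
$u{\left(V,a \right)} = \left(4 + a\right)^{2}$
$f{\left(d \right)} = \frac{169}{d}$ ($f{\left(d \right)} = \frac{\left(4 + 9\right)^{2}}{d} = \frac{13^{2}}{d} = \frac{169}{d}$)
$\left(-23652 + f{\left(-135 \right)}\right) + \frac{1}{33482 - 33417} = \left(-23652 + \frac{169}{-135}\right) + \frac{1}{33482 - 33417} = \left(-23652 + 169 \left(- \frac{1}{135}\right)\right) + \frac{1}{65} = \left(-23652 - \frac{169}{135}\right) + \frac{1}{65} = - \frac{3193189}{135} + \frac{1}{65} = - \frac{8302286}{351}$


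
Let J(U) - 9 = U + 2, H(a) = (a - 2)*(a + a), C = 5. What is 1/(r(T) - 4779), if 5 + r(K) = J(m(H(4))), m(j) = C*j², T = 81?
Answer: -1/3493 ≈ -0.00028629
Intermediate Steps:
H(a) = 2*a*(-2 + a) (H(a) = (-2 + a)*(2*a) = 2*a*(-2 + a))
m(j) = 5*j²
J(U) = 11 + U (J(U) = 9 + (U + 2) = 9 + (2 + U) = 11 + U)
r(K) = 1286 (r(K) = -5 + (11 + 5*(2*4*(-2 + 4))²) = -5 + (11 + 5*(2*4*2)²) = -5 + (11 + 5*16²) = -5 + (11 + 5*256) = -5 + (11 + 1280) = -5 + 1291 = 1286)
1/(r(T) - 4779) = 1/(1286 - 4779) = 1/(-3493) = -1/3493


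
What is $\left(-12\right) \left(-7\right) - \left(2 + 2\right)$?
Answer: $80$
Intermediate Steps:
$\left(-12\right) \left(-7\right) - \left(2 + 2\right) = 84 - 4 = 80$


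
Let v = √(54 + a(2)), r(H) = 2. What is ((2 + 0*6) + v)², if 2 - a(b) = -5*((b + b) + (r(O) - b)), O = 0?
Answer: 80 + 8*√19 ≈ 114.87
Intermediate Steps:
a(b) = 12 + 5*b (a(b) = 2 - (-5)*((b + b) + (2 - b)) = 2 - (-5)*(2*b + (2 - b)) = 2 - (-5)*(2 + b) = 2 - (-10 - 5*b) = 2 + (10 + 5*b) = 12 + 5*b)
v = 2*√19 (v = √(54 + (12 + 5*2)) = √(54 + (12 + 10)) = √(54 + 22) = √76 = 2*√19 ≈ 8.7178)
((2 + 0*6) + v)² = ((2 + 0*6) + 2*√19)² = ((2 + 0) + 2*√19)² = (2 + 2*√19)²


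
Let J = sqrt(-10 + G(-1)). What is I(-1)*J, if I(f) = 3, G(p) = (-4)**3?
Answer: 3*I*sqrt(74) ≈ 25.807*I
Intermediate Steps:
G(p) = -64
J = I*sqrt(74) (J = sqrt(-10 - 64) = sqrt(-74) = I*sqrt(74) ≈ 8.6023*I)
I(-1)*J = 3*(I*sqrt(74)) = 3*I*sqrt(74)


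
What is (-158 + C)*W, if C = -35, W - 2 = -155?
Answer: 29529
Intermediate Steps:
W = -153 (W = 2 - 155 = -153)
(-158 + C)*W = (-158 - 35)*(-153) = -193*(-153) = 29529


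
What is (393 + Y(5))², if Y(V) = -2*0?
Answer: 154449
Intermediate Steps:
Y(V) = 0
(393 + Y(5))² = (393 + 0)² = 393² = 154449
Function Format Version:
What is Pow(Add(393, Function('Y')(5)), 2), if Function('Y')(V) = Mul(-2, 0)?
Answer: 154449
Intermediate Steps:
Function('Y')(V) = 0
Pow(Add(393, Function('Y')(5)), 2) = Pow(Add(393, 0), 2) = Pow(393, 2) = 154449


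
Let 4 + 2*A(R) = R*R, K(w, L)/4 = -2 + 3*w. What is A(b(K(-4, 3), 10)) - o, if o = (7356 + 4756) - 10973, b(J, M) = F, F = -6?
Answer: -1123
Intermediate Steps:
K(w, L) = -8 + 12*w (K(w, L) = 4*(-2 + 3*w) = -8 + 12*w)
b(J, M) = -6
o = 1139 (o = 12112 - 10973 = 1139)
A(R) = -2 + R²/2 (A(R) = -2 + (R*R)/2 = -2 + R²/2)
A(b(K(-4, 3), 10)) - o = (-2 + (½)*(-6)²) - 1*1139 = (-2 + (½)*36) - 1139 = (-2 + 18) - 1139 = 16 - 1139 = -1123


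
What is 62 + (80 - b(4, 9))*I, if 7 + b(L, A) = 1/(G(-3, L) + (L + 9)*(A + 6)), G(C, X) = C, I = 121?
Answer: 2032967/192 ≈ 10588.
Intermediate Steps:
b(L, A) = -7 + 1/(-3 + (6 + A)*(9 + L)) (b(L, A) = -7 + 1/(-3 + (L + 9)*(A + 6)) = -7 + 1/(-3 + (9 + L)*(6 + A)) = -7 + 1/(-3 + (6 + A)*(9 + L)))
62 + (80 - b(4, 9))*I = 62 + (80 - (-356 - 63*9 - 42*4 - 7*9*4)/(51 + 6*4 + 9*9 + 9*4))*121 = 62 + (80 - (-356 - 567 - 168 - 252)/(51 + 24 + 81 + 36))*121 = 62 + (80 - (-1343)/192)*121 = 62 + (80 - 1*(-1343/192))*121 = 62 + (80 + 1343/192)*121 = 62 + (16703/192)*121 = 62 + 2021063/192 = 2032967/192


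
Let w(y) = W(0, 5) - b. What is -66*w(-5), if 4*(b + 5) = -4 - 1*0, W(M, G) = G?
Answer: -726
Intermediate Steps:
b = -6 (b = -5 + (-4 - 1*0)/4 = -5 + (-4 + 0)/4 = -5 + (¼)*(-4) = -5 - 1 = -6)
w(y) = 11 (w(y) = 5 - 1*(-6) = 5 + 6 = 11)
-66*w(-5) = -66*11 = -726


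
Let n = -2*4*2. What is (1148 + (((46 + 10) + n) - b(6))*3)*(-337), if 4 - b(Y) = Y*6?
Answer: -459668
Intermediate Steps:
n = -16 (n = -8*2 = -16)
b(Y) = 4 - 6*Y (b(Y) = 4 - Y*6 = 4 - 6*Y)
(1148 + (((46 + 10) + n) - b(6))*3)*(-337) = (1148 + (((46 + 10) - 16) - (4 - 6*6))*3)*(-337) = (1148 + ((56 - 16) - (4 - 36))*3)*(-337) = (1148 + (40 - 1*(-32))*3)*(-337) = (1148 + (40 + 32)*3)*(-337) = (1148 + 72*3)*(-337) = (1148 + 216)*(-337) = 1364*(-337) = -459668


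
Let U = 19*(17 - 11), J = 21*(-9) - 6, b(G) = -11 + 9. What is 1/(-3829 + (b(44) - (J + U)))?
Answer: -1/3750 ≈ -0.00026667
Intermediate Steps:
b(G) = -2
J = -195 (J = -189 - 6 = -195)
U = 114 (U = 19*6 = 114)
1/(-3829 + (b(44) - (J + U))) = 1/(-3829 + (-2 - (-195 + 114))) = 1/(-3829 + (-2 - 1*(-81))) = 1/(-3829 + (-2 + 81)) = 1/(-3829 + 79) = 1/(-3750) = -1/3750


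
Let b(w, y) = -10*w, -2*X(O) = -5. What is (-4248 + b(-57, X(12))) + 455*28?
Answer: 9062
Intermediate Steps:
X(O) = 5/2 (X(O) = -½*(-5) = 5/2)
(-4248 + b(-57, X(12))) + 455*28 = (-4248 - 10*(-57)) + 455*28 = (-4248 + 570) + 12740 = -3678 + 12740 = 9062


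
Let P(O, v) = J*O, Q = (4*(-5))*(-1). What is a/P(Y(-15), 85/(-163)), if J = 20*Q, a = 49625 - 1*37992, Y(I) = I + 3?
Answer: -11633/4800 ≈ -2.4235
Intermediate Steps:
Y(I) = 3 + I
Q = 20 (Q = -20*(-1) = 20)
a = 11633 (a = 49625 - 37992 = 11633)
J = 400 (J = 20*20 = 400)
P(O, v) = 400*O
a/P(Y(-15), 85/(-163)) = 11633/((400*(3 - 15))) = 11633/((400*(-12))) = 11633/(-4800) = 11633*(-1/4800) = -11633/4800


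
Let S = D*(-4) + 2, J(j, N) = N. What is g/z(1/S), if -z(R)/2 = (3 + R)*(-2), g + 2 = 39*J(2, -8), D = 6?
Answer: -1727/65 ≈ -26.569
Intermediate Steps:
S = -22 (S = 6*(-4) + 2 = -24 + 2 = -22)
g = -314 (g = -2 + 39*(-8) = -2 - 312 = -314)
z(R) = 12 + 4*R (z(R) = -2*(3 + R)*(-2) = -2*(-6 - 2*R) = 12 + 4*R)
g/z(1/S) = -314/(12 + 4/(-22)) = -314/(12 + 4*(-1/22)) = -314/(12 - 2/11) = -314/130/11 = -314*11/130 = -1727/65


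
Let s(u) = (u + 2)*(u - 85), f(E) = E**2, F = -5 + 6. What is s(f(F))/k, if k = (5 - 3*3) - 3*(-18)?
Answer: -126/25 ≈ -5.0400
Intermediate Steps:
F = 1
k = 50 (k = (5 - 9) + 54 = -4 + 54 = 50)
s(u) = (-85 + u)*(2 + u) (s(u) = (2 + u)*(-85 + u) = (-85 + u)*(2 + u))
s(f(F))/k = (-170 + (1**2)**2 - 83*1**2)/50 = (-170 + 1**2 - 83*1)*(1/50) = (-170 + 1 - 83)*(1/50) = -252*1/50 = -126/25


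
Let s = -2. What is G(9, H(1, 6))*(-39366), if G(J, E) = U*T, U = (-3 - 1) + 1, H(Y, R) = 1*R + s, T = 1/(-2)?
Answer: -59049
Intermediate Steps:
T = -½ (T = 1*(-½) = -½ ≈ -0.50000)
H(Y, R) = -2 + R (H(Y, R) = 1*R - 2 = R - 2 = -2 + R)
U = -3 (U = -4 + 1 = -3)
G(J, E) = 3/2 (G(J, E) = -3*(-½) = 3/2)
G(9, H(1, 6))*(-39366) = (3/2)*(-39366) = -59049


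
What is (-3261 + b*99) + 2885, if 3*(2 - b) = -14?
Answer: 284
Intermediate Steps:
b = 20/3 (b = 2 - ⅓*(-14) = 2 + 14/3 = 20/3 ≈ 6.6667)
(-3261 + b*99) + 2885 = (-3261 + (20/3)*99) + 2885 = (-3261 + 660) + 2885 = -2601 + 2885 = 284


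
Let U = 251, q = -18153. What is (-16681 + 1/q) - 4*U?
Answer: -321035806/18153 ≈ -17685.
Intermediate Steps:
(-16681 + 1/q) - 4*U = (-16681 + 1/(-18153)) - 4*251 = (-16681 - 1/18153) - 1004 = -302810194/18153 - 1004 = -321035806/18153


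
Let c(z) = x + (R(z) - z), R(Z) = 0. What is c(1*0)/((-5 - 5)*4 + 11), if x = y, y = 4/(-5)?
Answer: 4/145 ≈ 0.027586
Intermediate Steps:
y = -⅘ (y = 4*(-⅕) = -⅘ ≈ -0.80000)
x = -⅘ ≈ -0.80000
c(z) = -⅘ - z (c(z) = -⅘ + (0 - z) = -⅘ - z)
c(1*0)/((-5 - 5)*4 + 11) = (-⅘ - 0)/((-5 - 5)*4 + 11) = (-⅘ - 1*0)/(-10*4 + 11) = (-⅘ + 0)/(-40 + 11) = -⅘/(-29) = -1/29*(-⅘) = 4/145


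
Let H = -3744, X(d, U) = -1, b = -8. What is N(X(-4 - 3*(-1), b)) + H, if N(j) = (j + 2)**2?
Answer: -3743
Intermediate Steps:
N(j) = (2 + j)**2
N(X(-4 - 3*(-1), b)) + H = (2 - 1)**2 - 3744 = 1**2 - 3744 = 1 - 3744 = -3743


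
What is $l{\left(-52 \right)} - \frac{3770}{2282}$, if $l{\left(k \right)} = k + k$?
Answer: $- \frac{120549}{1141} \approx -105.65$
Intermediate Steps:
$l{\left(k \right)} = 2 k$
$l{\left(-52 \right)} - \frac{3770}{2282} = 2 \left(-52\right) - \frac{3770}{2282} = -104 - 3770 \cdot \frac{1}{2282} = -104 - \frac{1885}{1141} = - \frac{120549}{1141}$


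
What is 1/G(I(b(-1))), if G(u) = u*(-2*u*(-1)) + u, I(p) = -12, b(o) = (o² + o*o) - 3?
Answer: 1/276 ≈ 0.0036232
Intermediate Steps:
b(o) = -3 + 2*o² (b(o) = (o² + o²) - 3 = 2*o² - 3 = -3 + 2*o²)
G(u) = u + 2*u² (G(u) = u*(2*u) + u = 2*u² + u = u + 2*u²)
1/G(I(b(-1))) = 1/(-12*(1 + 2*(-12))) = 1/(-12*(1 - 24)) = 1/(-12*(-23)) = 1/276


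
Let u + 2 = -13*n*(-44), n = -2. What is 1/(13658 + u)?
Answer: 1/12512 ≈ 7.9923e-5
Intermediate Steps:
u = -1146 (u = -2 - 13*(-2)*(-44) = -2 + 26*(-44) = -2 - 1144 = -1146)
1/(13658 + u) = 1/(13658 - 1146) = 1/12512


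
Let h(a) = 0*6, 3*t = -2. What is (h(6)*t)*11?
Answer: 0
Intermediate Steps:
t = -⅔ (t = (⅓)*(-2) = -⅔ ≈ -0.66667)
h(a) = 0
(h(6)*t)*11 = (0*(-⅔))*11 = 0*11 = 0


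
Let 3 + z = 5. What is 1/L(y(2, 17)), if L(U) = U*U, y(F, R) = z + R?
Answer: 1/361 ≈ 0.0027701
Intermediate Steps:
z = 2 (z = -3 + 5 = 2)
y(F, R) = 2 + R
L(U) = U**2
1/L(y(2, 17)) = 1/((2 + 17)**2) = 1/(19**2) = 1/361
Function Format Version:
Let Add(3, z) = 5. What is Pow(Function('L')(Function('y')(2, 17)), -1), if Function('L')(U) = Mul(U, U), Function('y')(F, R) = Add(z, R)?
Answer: Rational(1, 361) ≈ 0.0027701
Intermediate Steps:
z = 2 (z = Add(-3, 5) = 2)
Function('y')(F, R) = Add(2, R)
Function('L')(U) = Pow(U, 2)
Pow(Function('L')(Function('y')(2, 17)), -1) = Pow(Pow(Add(2, 17), 2), -1) = Pow(Pow(19, 2), -1) = Pow(361, -1) = Rational(1, 361)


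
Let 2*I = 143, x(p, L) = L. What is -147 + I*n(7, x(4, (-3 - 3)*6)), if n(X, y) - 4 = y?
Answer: -2435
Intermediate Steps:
I = 143/2 (I = (½)*143 = 143/2 ≈ 71.500)
n(X, y) = 4 + y
-147 + I*n(7, x(4, (-3 - 3)*6)) = -147 + 143*(4 + (-3 - 3)*6)/2 = -147 + 143*(4 - 6*6)/2 = -147 + 143*(4 - 36)/2 = -147 + (143/2)*(-32) = -147 - 2288 = -2435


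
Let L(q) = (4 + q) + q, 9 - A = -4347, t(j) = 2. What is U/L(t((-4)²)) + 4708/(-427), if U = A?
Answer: 455587/854 ≈ 533.47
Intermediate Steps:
A = 4356 (A = 9 - 1*(-4347) = 9 + 4347 = 4356)
U = 4356
L(q) = 4 + 2*q
U/L(t((-4)²)) + 4708/(-427) = 4356/(4 + 2*2) + 4708/(-427) = 4356/(4 + 4) + 4708*(-1/427) = 4356/8 - 4708/427 = 4356*(⅛) - 4708/427 = 1089/2 - 4708/427 = 455587/854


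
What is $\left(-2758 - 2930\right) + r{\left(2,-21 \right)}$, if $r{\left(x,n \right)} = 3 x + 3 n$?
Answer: $-5745$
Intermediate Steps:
$r{\left(x,n \right)} = 3 n + 3 x$
$\left(-2758 - 2930\right) + r{\left(2,-21 \right)} = \left(-2758 - 2930\right) + \left(3 \left(-21\right) + 3 \cdot 2\right) = -5688 + \left(-63 + 6\right) = -5688 - 57 = -5745$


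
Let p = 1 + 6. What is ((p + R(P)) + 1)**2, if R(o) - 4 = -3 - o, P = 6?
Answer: 9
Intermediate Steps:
p = 7
R(o) = 1 - o (R(o) = 4 + (-3 - o) = 1 - o)
((p + R(P)) + 1)**2 = ((7 + (1 - 1*6)) + 1)**2 = ((7 + (1 - 6)) + 1)**2 = ((7 - 5) + 1)**2 = (2 + 1)**2 = 3**2 = 9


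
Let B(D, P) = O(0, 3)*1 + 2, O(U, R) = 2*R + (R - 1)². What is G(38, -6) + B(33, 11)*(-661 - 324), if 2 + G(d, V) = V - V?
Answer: -11822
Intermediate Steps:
G(d, V) = -2 (G(d, V) = -2 + (V - V) = -2 + 0 = -2)
O(U, R) = (-1 + R)² + 2*R (O(U, R) = 2*R + (-1 + R)² = (-1 + R)² + 2*R)
B(D, P) = 12 (B(D, P) = (1 + 3²)*1 + 2 = (1 + 9)*1 + 2 = 10*1 + 2 = 10 + 2 = 12)
G(38, -6) + B(33, 11)*(-661 - 324) = -2 + 12*(-661 - 324) = -2 + 12*(-985) = -2 - 11820 = -11822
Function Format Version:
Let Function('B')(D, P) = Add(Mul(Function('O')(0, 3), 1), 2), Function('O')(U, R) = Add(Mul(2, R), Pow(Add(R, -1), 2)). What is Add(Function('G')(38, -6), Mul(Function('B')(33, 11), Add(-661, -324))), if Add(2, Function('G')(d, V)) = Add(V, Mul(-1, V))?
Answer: -11822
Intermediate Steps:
Function('G')(d, V) = -2 (Function('G')(d, V) = Add(-2, Add(V, Mul(-1, V))) = Add(-2, 0) = -2)
Function('O')(U, R) = Add(Pow(Add(-1, R), 2), Mul(2, R)) (Function('O')(U, R) = Add(Mul(2, R), Pow(Add(-1, R), 2)) = Add(Pow(Add(-1, R), 2), Mul(2, R)))
Function('B')(D, P) = 12 (Function('B')(D, P) = Add(Mul(Add(1, Pow(3, 2)), 1), 2) = Add(Mul(Add(1, 9), 1), 2) = Add(Mul(10, 1), 2) = Add(10, 2) = 12)
Add(Function('G')(38, -6), Mul(Function('B')(33, 11), Add(-661, -324))) = Add(-2, Mul(12, Add(-661, -324))) = Add(-2, Mul(12, -985)) = Add(-2, -11820) = -11822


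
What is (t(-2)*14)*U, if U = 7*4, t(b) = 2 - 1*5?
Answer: -1176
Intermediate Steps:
t(b) = -3 (t(b) = 2 - 5 = -3)
U = 28
(t(-2)*14)*U = -3*14*28 = -42*28 = -1176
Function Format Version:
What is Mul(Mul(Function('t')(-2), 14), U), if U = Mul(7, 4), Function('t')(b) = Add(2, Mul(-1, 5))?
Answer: -1176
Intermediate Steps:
Function('t')(b) = -3 (Function('t')(b) = Add(2, -5) = -3)
U = 28
Mul(Mul(Function('t')(-2), 14), U) = Mul(Mul(-3, 14), 28) = Mul(-42, 28) = -1176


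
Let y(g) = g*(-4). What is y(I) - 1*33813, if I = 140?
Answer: -34373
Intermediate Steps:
y(g) = -4*g
y(I) - 1*33813 = -4*140 - 1*33813 = -560 - 33813 = -34373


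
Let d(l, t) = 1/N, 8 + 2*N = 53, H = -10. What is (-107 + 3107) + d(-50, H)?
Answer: 135002/45 ≈ 3000.0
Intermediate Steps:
N = 45/2 (N = -4 + (½)*53 = -4 + 53/2 = 45/2 ≈ 22.500)
d(l, t) = 2/45 (d(l, t) = 1/(45/2) = 2/45)
(-107 + 3107) + d(-50, H) = (-107 + 3107) + 2/45 = 3000 + 2/45 = 135002/45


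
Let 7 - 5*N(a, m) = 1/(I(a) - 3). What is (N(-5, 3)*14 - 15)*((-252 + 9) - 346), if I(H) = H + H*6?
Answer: -13764/5 ≈ -2752.8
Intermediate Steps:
I(H) = 7*H (I(H) = H + 6*H = 7*H)
N(a, m) = 7/5 - 1/(5*(-3 + 7*a)) (N(a, m) = 7/5 - 1/(5*(7*a - 3)) = 7/5 - 1/(5*(-3 + 7*a)))
(N(-5, 3)*14 - 15)*((-252 + 9) - 346) = (((-22 + 49*(-5))/(5*(-3 + 7*(-5))))*14 - 15)*((-252 + 9) - 346) = (((-22 - 245)/(5*(-3 - 35)))*14 - 15)*(-243 - 346) = (((⅕)*(-267)/(-38))*14 - 15)*(-589) = (((⅕)*(-1/38)*(-267))*14 - 15)*(-589) = ((267/190)*14 - 15)*(-589) = (1869/95 - 15)*(-589) = (444/95)*(-589) = -13764/5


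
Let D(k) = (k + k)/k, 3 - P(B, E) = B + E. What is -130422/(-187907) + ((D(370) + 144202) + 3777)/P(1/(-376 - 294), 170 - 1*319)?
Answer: 6214582790264/6378878929 ≈ 974.24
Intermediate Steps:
P(B, E) = 3 - B - E (P(B, E) = 3 - (B + E) = 3 + (-B - E) = 3 - B - E)
D(k) = 2 (D(k) = (2*k)/k = 2)
-130422/(-187907) + ((D(370) + 144202) + 3777)/P(1/(-376 - 294), 170 - 1*319) = -130422/(-187907) + ((2 + 144202) + 3777)/(3 - 1/(-376 - 294) - (170 - 1*319)) = -130422*(-1/187907) + (144204 + 3777)/(3 - 1/(-670) - (170 - 319)) = 130422/187907 + 147981/(3 - 1*(-1/670) - 1*(-149)) = 130422/187907 + 147981/(3 + 1/670 + 149) = 130422/187907 + 147981/(101841/670) = 130422/187907 + 147981*(670/101841) = 130422/187907 + 33049090/33947 = 6214582790264/6378878929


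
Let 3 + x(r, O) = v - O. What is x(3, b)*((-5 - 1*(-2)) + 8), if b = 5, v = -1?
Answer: -45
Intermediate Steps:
x(r, O) = -4 - O (x(r, O) = -3 + (-1 - O) = -4 - O)
x(3, b)*((-5 - 1*(-2)) + 8) = (-4 - 1*5)*((-5 - 1*(-2)) + 8) = (-4 - 5)*((-5 + 2) + 8) = -9*(-3 + 8) = -9*5 = -45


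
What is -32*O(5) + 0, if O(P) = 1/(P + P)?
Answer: -16/5 ≈ -3.2000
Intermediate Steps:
O(P) = 1/(2*P)
-32*O(5) + 0 = -16/5 + 0 = -16/5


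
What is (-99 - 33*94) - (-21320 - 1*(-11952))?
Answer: 6167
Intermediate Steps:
(-99 - 33*94) - (-21320 - 1*(-11952)) = (-99 - 3102) - (-21320 + 11952) = -3201 - 1*(-9368) = -3201 + 9368 = 6167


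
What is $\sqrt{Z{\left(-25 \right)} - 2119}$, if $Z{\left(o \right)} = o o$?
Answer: $3 i \sqrt{166} \approx 38.652 i$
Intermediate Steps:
$Z{\left(o \right)} = o^{2}$
$\sqrt{Z{\left(-25 \right)} - 2119} = \sqrt{\left(-25\right)^{2} - 2119} = \sqrt{625 - 2119} = \sqrt{-1494} = 3 i \sqrt{166}$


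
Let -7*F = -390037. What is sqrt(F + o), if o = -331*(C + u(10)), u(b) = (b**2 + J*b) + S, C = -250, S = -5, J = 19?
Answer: sqrt(2162594)/7 ≈ 210.08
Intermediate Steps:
F = 390037/7 (F = -1/7*(-390037) = 390037/7 ≈ 55720.)
u(b) = -5 + b**2 + 19*b (u(b) = (b**2 + 19*b) - 5 = -5 + b**2 + 19*b)
o = -11585 (o = -331*(-250 + (-5 + 10**2 + 19*10)) = -331*(-250 + (-5 + 100 + 190)) = -331*(-250 + 285) = -331*35 = -11585)
sqrt(F + o) = sqrt(390037/7 - 11585) = sqrt(308942/7) = sqrt(2162594)/7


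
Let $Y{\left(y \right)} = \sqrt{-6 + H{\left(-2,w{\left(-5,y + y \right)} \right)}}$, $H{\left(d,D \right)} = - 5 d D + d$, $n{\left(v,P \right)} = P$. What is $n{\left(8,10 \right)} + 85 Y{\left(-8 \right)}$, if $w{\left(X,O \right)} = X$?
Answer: $10 + 85 i \sqrt{58} \approx 10.0 + 647.34 i$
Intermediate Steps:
$H{\left(d,D \right)} = d - 5 D d$ ($H{\left(d,D \right)} = - 5 D d + d = d - 5 D d$)
$Y{\left(y \right)} = i \sqrt{58}$ ($Y{\left(y \right)} = \sqrt{-6 - 2 \left(1 - -25\right)} = \sqrt{-6 - 2 \left(1 + 25\right)} = \sqrt{-6 - 52} = \sqrt{-58} = i \sqrt{58}$)
$n{\left(8,10 \right)} + 85 Y{\left(-8 \right)} = 10 + 85 i \sqrt{58}$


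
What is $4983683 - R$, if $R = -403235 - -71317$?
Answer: $5315601$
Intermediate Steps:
$R = -331918$ ($R = -403235 + 71317 = -331918$)
$4983683 - R = 4983683 - -331918 = 4983683 + 331918 = 5315601$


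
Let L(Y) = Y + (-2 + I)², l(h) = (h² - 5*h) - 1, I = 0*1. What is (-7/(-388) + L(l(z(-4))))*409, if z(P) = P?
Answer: 6191851/388 ≈ 15958.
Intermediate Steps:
I = 0
l(h) = -1 + h² - 5*h
L(Y) = 4 + Y (L(Y) = Y + (-2 + 0)² = Y + (-2)² = Y + 4 = 4 + Y)
(-7/(-388) + L(l(z(-4))))*409 = (-7/(-388) + (4 + (-1 + (-4)² - 5*(-4))))*409 = (-7*(-1/388) + (4 + (-1 + 16 + 20)))*409 = (7/388 + (4 + 35))*409 = (7/388 + 39)*409 = (15139/388)*409 = 6191851/388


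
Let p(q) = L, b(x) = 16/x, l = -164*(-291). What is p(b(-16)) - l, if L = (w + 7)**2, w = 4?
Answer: -47603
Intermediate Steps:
l = 47724
L = 121 (L = (4 + 7)**2 = 11**2 = 121)
p(q) = 121
p(b(-16)) - l = 121 - 1*47724 = 121 - 47724 = -47603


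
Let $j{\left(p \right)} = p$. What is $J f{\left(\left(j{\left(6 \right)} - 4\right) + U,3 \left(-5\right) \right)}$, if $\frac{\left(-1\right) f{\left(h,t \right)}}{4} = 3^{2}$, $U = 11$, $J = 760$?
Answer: $-27360$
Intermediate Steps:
$f{\left(h,t \right)} = -36$ ($f{\left(h,t \right)} = - 4 \cdot 3^{2} = \left(-4\right) 9 = -36$)
$J f{\left(\left(j{\left(6 \right)} - 4\right) + U,3 \left(-5\right) \right)} = 760 \left(-36\right) = -27360$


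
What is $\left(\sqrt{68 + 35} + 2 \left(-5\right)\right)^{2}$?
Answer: $\left(10 - \sqrt{103}\right)^{2} \approx 0.022169$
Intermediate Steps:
$\left(\sqrt{68 + 35} + 2 \left(-5\right)\right)^{2} = \left(\sqrt{103} - 10\right)^{2} = \left(-10 + \sqrt{103}\right)^{2}$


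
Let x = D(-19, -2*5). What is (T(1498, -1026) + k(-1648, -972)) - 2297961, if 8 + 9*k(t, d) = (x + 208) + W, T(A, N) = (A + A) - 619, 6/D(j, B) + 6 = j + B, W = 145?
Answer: -80344099/35 ≈ -2.2955e+6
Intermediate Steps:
D(j, B) = 6/(-6 + B + j) (D(j, B) = 6/(-6 + (j + B)) = 6/(-6 + (B + j)) = 6/(-6 + B + j))
T(A, N) = -619 + 2*A (T(A, N) = 2*A - 619 = -619 + 2*A)
x = -6/35 (x = 6/(-6 - 2*5 - 19) = 6/(-6 - 10 - 19) = 6/(-35) = 6*(-1/35) = -6/35 ≈ -0.17143)
k(t, d) = 1341/35 (k(t, d) = -8/9 + ((-6/35 + 208) + 145)/9 = -8/9 + (7274/35 + 145)/9 = -8/9 + (⅑)*(12349/35) = -8/9 + 12349/315 = 1341/35)
(T(1498, -1026) + k(-1648, -972)) - 2297961 = ((-619 + 2*1498) + 1341/35) - 2297961 = ((-619 + 2996) + 1341/35) - 2297961 = (2377 + 1341/35) - 2297961 = 84536/35 - 2297961 = -80344099/35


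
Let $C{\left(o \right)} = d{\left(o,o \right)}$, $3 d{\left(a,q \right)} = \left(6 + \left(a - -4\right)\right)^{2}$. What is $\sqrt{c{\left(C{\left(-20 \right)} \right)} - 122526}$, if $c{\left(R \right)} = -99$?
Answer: $15 i \sqrt{545} \approx 350.18 i$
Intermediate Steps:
$d{\left(a,q \right)} = \frac{\left(10 + a\right)^{2}}{3}$ ($d{\left(a,q \right)} = \frac{\left(6 + \left(a - -4\right)\right)^{2}}{3} = \frac{\left(6 + \left(a + 4\right)\right)^{2}}{3} = \frac{\left(6 + \left(4 + a\right)\right)^{2}}{3} = \frac{\left(10 + a\right)^{2}}{3}$)
$C{\left(o \right)} = \frac{\left(10 + o\right)^{2}}{3}$
$\sqrt{c{\left(C{\left(-20 \right)} \right)} - 122526} = \sqrt{-99 - 122526} = \sqrt{-122625} = 15 i \sqrt{545}$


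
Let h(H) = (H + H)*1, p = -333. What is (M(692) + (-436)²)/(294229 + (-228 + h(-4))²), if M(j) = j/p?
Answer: 63301276/116525025 ≈ 0.54324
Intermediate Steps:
h(H) = 2*H (h(H) = (2*H)*1 = 2*H)
M(j) = -j/333 (M(j) = j/(-333) = j*(-1/333) = -j/333)
(M(692) + (-436)²)/(294229 + (-228 + h(-4))²) = (-1/333*692 + (-436)²)/(294229 + (-228 + 2*(-4))²) = (-692/333 + 190096)/(294229 + (-228 - 8)²) = 63301276/(333*(294229 + (-236)²)) = 63301276/(333*(294229 + 55696)) = (63301276/333)/349925 = (63301276/333)*(1/349925) = 63301276/116525025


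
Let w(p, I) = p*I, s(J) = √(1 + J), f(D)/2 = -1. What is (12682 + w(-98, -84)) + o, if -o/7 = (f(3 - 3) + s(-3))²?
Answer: 20900 + 28*I*√2 ≈ 20900.0 + 39.598*I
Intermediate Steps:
f(D) = -2 (f(D) = 2*(-1) = -2)
o = -7*(-2 + I*√2)² (o = -7*(-2 + √(1 - 3))² = -7*(-2 + √(-2))² = -7*(-2 + I*√2)² ≈ -14.0 + 39.598*I)
w(p, I) = I*p
(12682 + w(-98, -84)) + o = (12682 - 84*(-98)) + (-14 + 28*I*√2) = (12682 + 8232) + (-14 + 28*I*√2) = 20914 + (-14 + 28*I*√2) = 20900 + 28*I*√2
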